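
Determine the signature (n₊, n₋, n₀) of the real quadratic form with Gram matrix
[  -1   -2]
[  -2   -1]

Answer: (1, 1, 0)

Derivation:
step 0: pivot -1 → sign −
step 1: pivot 3 → sign +
signature = (1, 1, 0)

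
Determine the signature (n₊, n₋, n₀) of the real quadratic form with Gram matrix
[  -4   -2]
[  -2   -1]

step 0: pivot -4 → sign −
step 1: row/col 1 already zero → sign 0
signature = (0, 1, 1)

Answer: (0, 1, 1)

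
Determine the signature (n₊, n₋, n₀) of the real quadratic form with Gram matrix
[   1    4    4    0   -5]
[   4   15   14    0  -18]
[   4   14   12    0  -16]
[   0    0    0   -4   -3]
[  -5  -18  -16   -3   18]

step 0: pivot 1 → sign +
step 1: pivot -1 → sign −
step 2: pivot -4 → sign −
step 3: pivot -3/4 → sign −
step 4: row/col 4 already zero → sign 0
signature = (1, 3, 1)

Answer: (1, 3, 1)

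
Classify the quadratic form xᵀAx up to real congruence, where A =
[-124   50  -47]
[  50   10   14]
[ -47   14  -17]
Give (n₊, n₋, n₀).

Answer: (2, 1, 0)

Derivation:
step 0: pivot -124 → sign −
step 1: pivot 935/31 → sign +
step 2: pivot 3/1870 → sign +
signature = (2, 1, 0)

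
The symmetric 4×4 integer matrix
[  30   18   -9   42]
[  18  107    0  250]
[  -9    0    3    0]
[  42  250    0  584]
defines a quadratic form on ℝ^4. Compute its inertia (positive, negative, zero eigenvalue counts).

step 0: pivot 30 → sign +
step 1: pivot 481/5 → sign +
step 2: pivot -3/962 → sign −
step 3: row/col 3 already zero → sign 0
signature = (2, 1, 1)

Answer: (2, 1, 1)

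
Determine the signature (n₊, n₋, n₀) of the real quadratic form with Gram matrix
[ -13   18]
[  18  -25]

Answer: (0, 2, 0)

Derivation:
step 0: pivot -13 → sign −
step 1: pivot -1/13 → sign −
signature = (0, 2, 0)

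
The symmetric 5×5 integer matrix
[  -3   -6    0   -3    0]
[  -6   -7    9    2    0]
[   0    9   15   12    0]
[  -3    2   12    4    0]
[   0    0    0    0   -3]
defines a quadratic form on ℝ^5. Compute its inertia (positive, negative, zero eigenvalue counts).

step 0: pivot -3 → sign −
step 1: pivot 5 → sign +
step 2: pivot -6/5 → sign −
step 3: pivot -1 → sign −
step 4: pivot -3 → sign −
signature = (1, 4, 0)

Answer: (1, 4, 0)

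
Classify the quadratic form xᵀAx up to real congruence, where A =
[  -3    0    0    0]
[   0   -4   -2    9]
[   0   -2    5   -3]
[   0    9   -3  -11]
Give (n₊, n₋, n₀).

step 0: pivot -3 → sign −
step 1: pivot -4 → sign −
step 2: pivot 6 → sign +
step 3: pivot -1/8 → sign −
signature = (1, 3, 0)

Answer: (1, 3, 0)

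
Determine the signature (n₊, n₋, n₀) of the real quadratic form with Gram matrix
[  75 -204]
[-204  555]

step 0: pivot 75 → sign +
step 1: pivot 3/25 → sign +
signature = (2, 0, 0)

Answer: (2, 0, 0)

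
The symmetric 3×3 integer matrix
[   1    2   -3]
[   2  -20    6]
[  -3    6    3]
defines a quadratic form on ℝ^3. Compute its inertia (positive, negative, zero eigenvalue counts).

Answer: (1, 1, 1)

Derivation:
step 0: pivot 1 → sign +
step 1: pivot -24 → sign −
step 2: row/col 2 already zero → sign 0
signature = (1, 1, 1)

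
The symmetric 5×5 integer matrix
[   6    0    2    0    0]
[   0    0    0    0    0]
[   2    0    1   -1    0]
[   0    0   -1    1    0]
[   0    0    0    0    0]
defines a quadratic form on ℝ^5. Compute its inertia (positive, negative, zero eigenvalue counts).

Answer: (2, 1, 2)

Derivation:
step 0: pivot 6 → sign +
step 1: pivot 1/3 → sign +
step 2: pivot -2 → sign −
step 3: row/col 3 already zero → sign 0
step 4: row/col 4 already zero → sign 0
signature = (2, 1, 2)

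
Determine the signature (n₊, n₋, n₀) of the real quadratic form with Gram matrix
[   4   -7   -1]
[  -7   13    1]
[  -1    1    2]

Answer: (3, 0, 0)

Derivation:
step 0: pivot 4 → sign +
step 1: pivot 3/4 → sign +
step 2: pivot 1 → sign +
signature = (3, 0, 0)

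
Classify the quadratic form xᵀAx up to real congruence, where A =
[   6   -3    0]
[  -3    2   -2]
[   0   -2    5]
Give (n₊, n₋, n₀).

Answer: (2, 1, 0)

Derivation:
step 0: pivot 6 → sign +
step 1: pivot 1/2 → sign +
step 2: pivot -3 → sign −
signature = (2, 1, 0)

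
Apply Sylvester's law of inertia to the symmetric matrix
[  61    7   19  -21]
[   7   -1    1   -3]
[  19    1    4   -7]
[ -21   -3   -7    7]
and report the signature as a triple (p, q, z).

Answer: (1, 3, 0)

Derivation:
step 0: pivot 61 → sign +
step 1: pivot -110/61 → sign −
step 2: pivot -63/55 → sign −
step 3: pivot -2/63 → sign −
signature = (1, 3, 0)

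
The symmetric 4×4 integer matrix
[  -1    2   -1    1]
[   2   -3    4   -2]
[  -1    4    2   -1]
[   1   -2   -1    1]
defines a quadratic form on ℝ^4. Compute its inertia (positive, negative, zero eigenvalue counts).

step 0: pivot -1 → sign −
step 1: pivot 1 → sign +
step 2: pivot -1 → sign −
step 3: pivot 6 → sign +
signature = (2, 2, 0)

Answer: (2, 2, 0)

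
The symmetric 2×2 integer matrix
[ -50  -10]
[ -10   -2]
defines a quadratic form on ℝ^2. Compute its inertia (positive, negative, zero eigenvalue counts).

Answer: (0, 1, 1)

Derivation:
step 0: pivot -50 → sign −
step 1: row/col 1 already zero → sign 0
signature = (0, 1, 1)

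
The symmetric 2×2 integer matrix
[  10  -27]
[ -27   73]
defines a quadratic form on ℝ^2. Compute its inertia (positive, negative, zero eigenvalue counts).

Answer: (2, 0, 0)

Derivation:
step 0: pivot 10 → sign +
step 1: pivot 1/10 → sign +
signature = (2, 0, 0)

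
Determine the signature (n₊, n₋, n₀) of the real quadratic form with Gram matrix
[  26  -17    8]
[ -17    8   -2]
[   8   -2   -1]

Answer: (1, 2, 0)

Derivation:
step 0: pivot 26 → sign +
step 1: pivot -81/26 → sign −
step 2: pivot -1/9 → sign −
signature = (1, 2, 0)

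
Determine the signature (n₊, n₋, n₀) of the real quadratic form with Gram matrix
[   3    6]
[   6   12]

step 0: pivot 3 → sign +
step 1: row/col 1 already zero → sign 0
signature = (1, 0, 1)

Answer: (1, 0, 1)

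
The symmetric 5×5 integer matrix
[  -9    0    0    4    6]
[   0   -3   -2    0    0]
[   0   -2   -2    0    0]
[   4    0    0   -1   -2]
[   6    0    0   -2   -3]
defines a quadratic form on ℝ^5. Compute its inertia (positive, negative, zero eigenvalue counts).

Answer: (2, 3, 0)

Derivation:
step 0: pivot -9 → sign −
step 1: pivot -3 → sign −
step 2: pivot -2/3 → sign −
step 3: pivot 7/9 → sign +
step 4: pivot 3/7 → sign +
signature = (2, 3, 0)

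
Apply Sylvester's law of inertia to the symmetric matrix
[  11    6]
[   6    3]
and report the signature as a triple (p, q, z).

step 0: pivot 11 → sign +
step 1: pivot -3/11 → sign −
signature = (1, 1, 0)

Answer: (1, 1, 0)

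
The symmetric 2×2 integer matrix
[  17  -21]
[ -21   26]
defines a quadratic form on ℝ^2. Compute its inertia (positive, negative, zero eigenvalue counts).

step 0: pivot 17 → sign +
step 1: pivot 1/17 → sign +
signature = (2, 0, 0)

Answer: (2, 0, 0)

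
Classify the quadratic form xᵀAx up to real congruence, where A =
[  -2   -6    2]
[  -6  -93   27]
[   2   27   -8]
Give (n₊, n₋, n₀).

Answer: (0, 3, 0)

Derivation:
step 0: pivot -2 → sign −
step 1: pivot -75 → sign −
step 2: pivot -3/25 → sign −
signature = (0, 3, 0)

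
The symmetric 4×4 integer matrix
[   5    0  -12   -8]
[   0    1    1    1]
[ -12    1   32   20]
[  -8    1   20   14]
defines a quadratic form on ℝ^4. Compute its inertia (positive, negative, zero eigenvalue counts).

Answer: (4, 0, 0)

Derivation:
step 0: pivot 5 → sign +
step 1: pivot 1 → sign +
step 2: pivot 11/5 → sign +
step 3: pivot 2/11 → sign +
signature = (4, 0, 0)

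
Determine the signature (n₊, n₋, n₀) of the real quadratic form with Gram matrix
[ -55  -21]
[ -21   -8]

Answer: (1, 1, 0)

Derivation:
step 0: pivot -55 → sign −
step 1: pivot 1/55 → sign +
signature = (1, 1, 0)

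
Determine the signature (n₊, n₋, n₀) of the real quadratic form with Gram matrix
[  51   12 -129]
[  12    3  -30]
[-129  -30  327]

step 0: pivot 51 → sign +
step 1: pivot 3/17 → sign +
step 2: row/col 2 already zero → sign 0
signature = (2, 0, 1)

Answer: (2, 0, 1)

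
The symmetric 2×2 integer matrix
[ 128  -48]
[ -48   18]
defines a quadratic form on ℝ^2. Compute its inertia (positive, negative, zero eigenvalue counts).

Answer: (1, 0, 1)

Derivation:
step 0: pivot 128 → sign +
step 1: row/col 1 already zero → sign 0
signature = (1, 0, 1)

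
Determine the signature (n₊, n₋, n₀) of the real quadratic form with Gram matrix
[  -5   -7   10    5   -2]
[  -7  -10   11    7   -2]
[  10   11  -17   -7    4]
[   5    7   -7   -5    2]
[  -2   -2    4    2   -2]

Answer: (2, 3, 0)

Derivation:
step 0: pivot -5 → sign −
step 1: pivot -1/5 → sign −
step 2: pivot 48 → sign +
step 3: pivot -3/16 → sign −
step 4: pivot 2 → sign +
signature = (2, 3, 0)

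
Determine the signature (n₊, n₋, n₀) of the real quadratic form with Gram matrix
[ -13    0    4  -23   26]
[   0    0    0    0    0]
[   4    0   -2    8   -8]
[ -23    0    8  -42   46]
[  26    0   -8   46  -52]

step 0: pivot -13 → sign −
step 1: pivot -10/13 → sign −
step 2: pivot -1/5 → sign −
step 3: row/col 3 already zero → sign 0
step 4: row/col 4 already zero → sign 0
signature = (0, 3, 2)

Answer: (0, 3, 2)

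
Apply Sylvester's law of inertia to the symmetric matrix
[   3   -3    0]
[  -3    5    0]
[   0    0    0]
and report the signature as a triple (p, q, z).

step 0: pivot 3 → sign +
step 1: pivot 2 → sign +
step 2: row/col 2 already zero → sign 0
signature = (2, 0, 1)

Answer: (2, 0, 1)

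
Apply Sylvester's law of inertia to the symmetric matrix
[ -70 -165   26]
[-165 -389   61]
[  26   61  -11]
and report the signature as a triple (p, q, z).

step 0: pivot -70 → sign −
step 1: pivot -1/14 → sign −
step 2: pivot -1/5 → sign −
signature = (0, 3, 0)

Answer: (0, 3, 0)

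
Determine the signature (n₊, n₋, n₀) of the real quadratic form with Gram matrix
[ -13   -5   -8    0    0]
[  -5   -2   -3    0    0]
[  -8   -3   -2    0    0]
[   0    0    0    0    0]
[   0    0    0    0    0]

step 0: pivot -13 → sign −
step 1: pivot -1/13 → sign −
step 2: pivot 3 → sign +
step 3: row/col 3 already zero → sign 0
step 4: row/col 4 already zero → sign 0
signature = (1, 2, 2)

Answer: (1, 2, 2)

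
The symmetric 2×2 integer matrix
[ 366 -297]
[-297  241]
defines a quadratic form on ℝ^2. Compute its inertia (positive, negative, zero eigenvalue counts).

step 0: pivot 366 → sign +
step 1: pivot -1/122 → sign −
signature = (1, 1, 0)

Answer: (1, 1, 0)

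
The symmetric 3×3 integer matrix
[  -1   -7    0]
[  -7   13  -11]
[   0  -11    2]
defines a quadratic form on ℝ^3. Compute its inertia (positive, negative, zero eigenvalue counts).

Answer: (2, 1, 0)

Derivation:
step 0: pivot -1 → sign −
step 1: pivot 62 → sign +
step 2: pivot 3/62 → sign +
signature = (2, 1, 0)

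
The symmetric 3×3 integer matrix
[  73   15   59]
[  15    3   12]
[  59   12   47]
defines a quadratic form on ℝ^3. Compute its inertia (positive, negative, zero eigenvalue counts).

step 0: pivot 73 → sign +
step 1: pivot -6/73 → sign −
step 2: pivot -1/2 → sign −
signature = (1, 2, 0)

Answer: (1, 2, 0)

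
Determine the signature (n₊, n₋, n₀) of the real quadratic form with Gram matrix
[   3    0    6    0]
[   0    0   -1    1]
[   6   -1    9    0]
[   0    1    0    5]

Answer: (3, 1, 0)

Derivation:
step 0: pivot 3 → sign +
step 1: pivot -3 → sign −
step 2: pivot 1/3 → sign +
step 3: pivot 2 → sign +
signature = (3, 1, 0)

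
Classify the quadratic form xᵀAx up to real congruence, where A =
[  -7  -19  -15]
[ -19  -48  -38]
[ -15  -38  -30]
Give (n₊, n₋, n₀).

Answer: (2, 1, 0)

Derivation:
step 0: pivot -7 → sign −
step 1: pivot 25/7 → sign +
step 2: pivot 2/25 → sign +
signature = (2, 1, 0)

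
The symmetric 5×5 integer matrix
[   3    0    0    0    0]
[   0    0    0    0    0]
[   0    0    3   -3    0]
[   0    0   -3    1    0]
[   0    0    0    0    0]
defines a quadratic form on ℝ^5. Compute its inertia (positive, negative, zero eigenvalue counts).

Answer: (2, 1, 2)

Derivation:
step 0: pivot 3 → sign +
step 1: pivot 3 → sign +
step 2: pivot -2 → sign −
step 3: row/col 3 already zero → sign 0
step 4: row/col 4 already zero → sign 0
signature = (2, 1, 2)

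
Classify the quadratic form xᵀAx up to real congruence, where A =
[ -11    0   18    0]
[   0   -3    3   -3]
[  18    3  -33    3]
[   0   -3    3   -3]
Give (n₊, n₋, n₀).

Answer: (0, 3, 1)

Derivation:
step 0: pivot -11 → sign −
step 1: pivot -3 → sign −
step 2: pivot -6/11 → sign −
step 3: row/col 3 already zero → sign 0
signature = (0, 3, 1)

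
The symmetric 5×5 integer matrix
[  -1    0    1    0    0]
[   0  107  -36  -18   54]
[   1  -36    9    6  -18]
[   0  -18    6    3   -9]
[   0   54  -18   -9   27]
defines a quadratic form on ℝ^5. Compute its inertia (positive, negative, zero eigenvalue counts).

step 0: pivot -1 → sign −
step 1: pivot 107 → sign +
step 2: pivot -226/107 → sign −
step 3: pivot -3/113 → sign −
step 4: row/col 4 already zero → sign 0
signature = (1, 3, 1)

Answer: (1, 3, 1)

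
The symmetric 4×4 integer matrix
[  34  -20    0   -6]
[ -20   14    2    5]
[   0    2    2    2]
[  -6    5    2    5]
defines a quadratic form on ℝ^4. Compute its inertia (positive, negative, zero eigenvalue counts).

Answer: (4, 0, 0)

Derivation:
step 0: pivot 34 → sign +
step 1: pivot 38/17 → sign +
step 2: pivot 4/19 → sign +
step 3: pivot 3/4 → sign +
signature = (4, 0, 0)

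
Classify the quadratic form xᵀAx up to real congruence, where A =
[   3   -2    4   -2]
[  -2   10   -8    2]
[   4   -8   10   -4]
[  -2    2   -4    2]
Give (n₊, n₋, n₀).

Answer: (3, 0, 1)

Derivation:
step 0: pivot 3 → sign +
step 1: pivot 26/3 → sign +
step 2: pivot 18/13 → sign +
step 3: row/col 3 already zero → sign 0
signature = (3, 0, 1)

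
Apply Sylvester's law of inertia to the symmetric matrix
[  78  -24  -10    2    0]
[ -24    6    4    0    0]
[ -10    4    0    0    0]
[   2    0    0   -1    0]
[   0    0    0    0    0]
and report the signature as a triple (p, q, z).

Answer: (1, 3, 1)

Derivation:
step 0: pivot 78 → sign +
step 1: pivot -18/13 → sign −
step 2: pivot -2/3 → sign −
step 3: pivot -1/9 → sign −
step 4: row/col 4 already zero → sign 0
signature = (1, 3, 1)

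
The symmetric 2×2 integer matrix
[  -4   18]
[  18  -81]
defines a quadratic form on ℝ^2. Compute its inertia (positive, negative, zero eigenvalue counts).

Answer: (0, 1, 1)

Derivation:
step 0: pivot -4 → sign −
step 1: row/col 1 already zero → sign 0
signature = (0, 1, 1)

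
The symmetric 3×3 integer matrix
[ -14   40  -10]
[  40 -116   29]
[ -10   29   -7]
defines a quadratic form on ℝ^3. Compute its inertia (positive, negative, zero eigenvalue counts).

Answer: (1, 2, 0)

Derivation:
step 0: pivot -14 → sign −
step 1: pivot -12/7 → sign −
step 2: pivot 1/4 → sign +
signature = (1, 2, 0)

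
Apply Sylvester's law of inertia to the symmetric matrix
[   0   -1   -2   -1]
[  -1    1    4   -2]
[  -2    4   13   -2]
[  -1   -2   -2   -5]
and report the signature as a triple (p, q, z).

Answer: (2, 1, 1)

Derivation:
step 0: pivot 1 → sign +
step 1: pivot -1 → sign −
step 2: pivot 1 → sign +
step 3: row/col 3 already zero → sign 0
signature = (2, 1, 1)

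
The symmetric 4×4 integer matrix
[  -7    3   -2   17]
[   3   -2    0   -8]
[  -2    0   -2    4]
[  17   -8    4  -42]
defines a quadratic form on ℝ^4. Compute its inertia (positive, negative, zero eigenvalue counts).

step 0: pivot -7 → sign −
step 1: pivot -5/7 → sign −
step 2: pivot -2/5 → sign −
step 3: row/col 3 already zero → sign 0
signature = (0, 3, 1)

Answer: (0, 3, 1)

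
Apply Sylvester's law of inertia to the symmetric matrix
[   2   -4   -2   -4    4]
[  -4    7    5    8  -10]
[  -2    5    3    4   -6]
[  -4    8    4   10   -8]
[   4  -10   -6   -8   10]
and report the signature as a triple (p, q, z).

step 0: pivot 2 → sign +
step 1: pivot -1 → sign −
step 2: pivot 2 → sign +
step 3: pivot 2 → sign +
step 4: pivot -2 → sign −
signature = (3, 2, 0)

Answer: (3, 2, 0)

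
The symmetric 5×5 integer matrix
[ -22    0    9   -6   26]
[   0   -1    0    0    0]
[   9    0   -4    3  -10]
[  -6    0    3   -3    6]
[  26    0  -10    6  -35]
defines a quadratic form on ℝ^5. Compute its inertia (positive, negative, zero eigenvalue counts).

step 0: pivot -22 → sign −
step 1: pivot -1 → sign −
step 2: pivot -7/22 → sign −
step 3: pivot -3/7 → sign −
step 4: pivot -3 → sign −
signature = (0, 5, 0)

Answer: (0, 5, 0)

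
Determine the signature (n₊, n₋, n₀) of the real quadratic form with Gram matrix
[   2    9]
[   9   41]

step 0: pivot 2 → sign +
step 1: pivot 1/2 → sign +
signature = (2, 0, 0)

Answer: (2, 0, 0)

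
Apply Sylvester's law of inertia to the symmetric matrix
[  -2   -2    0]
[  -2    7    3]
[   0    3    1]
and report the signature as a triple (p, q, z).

Answer: (1, 1, 1)

Derivation:
step 0: pivot -2 → sign −
step 1: pivot 9 → sign +
step 2: row/col 2 already zero → sign 0
signature = (1, 1, 1)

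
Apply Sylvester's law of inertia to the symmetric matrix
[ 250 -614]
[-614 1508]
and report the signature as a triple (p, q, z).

step 0: pivot 250 → sign +
step 1: pivot 2/125 → sign +
signature = (2, 0, 0)

Answer: (2, 0, 0)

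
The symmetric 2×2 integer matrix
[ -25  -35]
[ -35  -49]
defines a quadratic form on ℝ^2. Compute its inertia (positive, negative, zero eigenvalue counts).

Answer: (0, 1, 1)

Derivation:
step 0: pivot -25 → sign −
step 1: row/col 1 already zero → sign 0
signature = (0, 1, 1)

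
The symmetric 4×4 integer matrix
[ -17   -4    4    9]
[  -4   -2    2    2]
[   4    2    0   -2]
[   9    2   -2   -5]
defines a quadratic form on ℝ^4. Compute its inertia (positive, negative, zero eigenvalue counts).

Answer: (1, 3, 0)

Derivation:
step 0: pivot -17 → sign −
step 1: pivot -18/17 → sign −
step 2: pivot 2 → sign +
step 3: pivot -2/9 → sign −
signature = (1, 3, 0)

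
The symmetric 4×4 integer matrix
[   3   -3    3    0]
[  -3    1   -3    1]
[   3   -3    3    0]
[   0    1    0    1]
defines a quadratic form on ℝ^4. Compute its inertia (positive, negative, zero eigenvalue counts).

Answer: (2, 1, 1)

Derivation:
step 0: pivot 3 → sign +
step 1: pivot -2 → sign −
step 2: pivot 3/2 → sign +
step 3: row/col 3 already zero → sign 0
signature = (2, 1, 1)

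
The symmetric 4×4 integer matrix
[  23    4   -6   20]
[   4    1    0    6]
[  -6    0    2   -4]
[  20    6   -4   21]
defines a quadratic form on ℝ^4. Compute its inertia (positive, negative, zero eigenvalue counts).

step 0: pivot 23 → sign +
step 1: pivot 7/23 → sign +
step 2: pivot -22/7 → sign −
step 3: pivot 3/11 → sign +
signature = (3, 1, 0)

Answer: (3, 1, 0)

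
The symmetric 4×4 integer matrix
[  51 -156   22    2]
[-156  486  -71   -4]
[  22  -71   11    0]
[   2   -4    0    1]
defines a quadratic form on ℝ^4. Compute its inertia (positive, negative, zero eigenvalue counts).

Answer: (3, 1, 0)

Derivation:
step 0: pivot 51 → sign +
step 1: pivot 150/17 → sign +
step 2: pivot -7/150 → sign −
step 3: pivot 3/7 → sign +
signature = (3, 1, 0)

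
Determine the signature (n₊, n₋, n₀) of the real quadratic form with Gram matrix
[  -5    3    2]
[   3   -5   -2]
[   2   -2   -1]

step 0: pivot -5 → sign −
step 1: pivot -16/5 → sign −
step 2: row/col 2 already zero → sign 0
signature = (0, 2, 1)

Answer: (0, 2, 1)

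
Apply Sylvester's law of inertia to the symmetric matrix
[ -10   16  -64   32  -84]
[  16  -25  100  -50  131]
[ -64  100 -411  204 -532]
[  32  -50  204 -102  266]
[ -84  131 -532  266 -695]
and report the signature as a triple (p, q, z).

Answer: (1, 4, 0)

Derivation:
step 0: pivot -10 → sign −
step 1: pivot 3/5 → sign +
step 2: pivot -11 → sign −
step 3: pivot -6/11 → sign −
step 4: pivot -2/3 → sign −
signature = (1, 4, 0)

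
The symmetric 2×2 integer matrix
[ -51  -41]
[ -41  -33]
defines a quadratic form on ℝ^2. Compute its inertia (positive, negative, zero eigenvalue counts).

Answer: (0, 2, 0)

Derivation:
step 0: pivot -51 → sign −
step 1: pivot -2/51 → sign −
signature = (0, 2, 0)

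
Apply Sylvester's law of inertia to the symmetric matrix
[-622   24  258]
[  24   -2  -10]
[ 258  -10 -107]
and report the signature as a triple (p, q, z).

step 0: pivot -622 → sign −
step 1: pivot -334/311 → sign −
step 2: pivot 3/167 → sign +
signature = (1, 2, 0)

Answer: (1, 2, 0)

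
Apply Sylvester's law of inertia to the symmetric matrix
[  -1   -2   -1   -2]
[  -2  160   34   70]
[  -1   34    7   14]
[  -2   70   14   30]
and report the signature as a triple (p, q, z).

Answer: (2, 1, 1)

Derivation:
step 0: pivot -1 → sign −
step 1: pivot 164 → sign +
step 2: pivot 4/41 → sign +
step 3: row/col 3 already zero → sign 0
signature = (2, 1, 1)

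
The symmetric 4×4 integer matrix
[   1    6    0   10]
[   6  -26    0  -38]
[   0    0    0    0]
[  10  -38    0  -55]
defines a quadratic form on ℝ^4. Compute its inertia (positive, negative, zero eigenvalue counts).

step 0: pivot 1 → sign +
step 1: pivot -62 → sign −
step 2: pivot -3/31 → sign −
step 3: row/col 3 already zero → sign 0
signature = (1, 2, 1)

Answer: (1, 2, 1)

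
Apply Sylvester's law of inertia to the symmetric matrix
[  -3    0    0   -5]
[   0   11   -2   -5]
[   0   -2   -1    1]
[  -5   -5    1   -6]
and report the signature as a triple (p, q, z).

Answer: (2, 2, 0)

Derivation:
step 0: pivot -3 → sign −
step 1: pivot 11 → sign +
step 2: pivot -15/11 → sign −
step 3: pivot 1/15 → sign +
signature = (2, 2, 0)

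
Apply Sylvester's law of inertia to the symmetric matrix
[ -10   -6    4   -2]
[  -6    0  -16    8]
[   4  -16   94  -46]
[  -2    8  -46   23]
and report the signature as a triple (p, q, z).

step 0: pivot -10 → sign −
step 1: pivot 18/5 → sign +
step 2: pivot 14/9 → sign +
step 3: pivot -1/7 → sign −
signature = (2, 2, 0)

Answer: (2, 2, 0)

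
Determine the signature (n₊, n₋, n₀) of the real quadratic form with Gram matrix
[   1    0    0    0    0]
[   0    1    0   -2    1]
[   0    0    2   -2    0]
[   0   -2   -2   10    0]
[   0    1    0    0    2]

step 0: pivot 1 → sign +
step 1: pivot 1 → sign +
step 2: pivot 2 → sign +
step 3: pivot 4 → sign +
step 4: row/col 4 already zero → sign 0
signature = (4, 0, 1)

Answer: (4, 0, 1)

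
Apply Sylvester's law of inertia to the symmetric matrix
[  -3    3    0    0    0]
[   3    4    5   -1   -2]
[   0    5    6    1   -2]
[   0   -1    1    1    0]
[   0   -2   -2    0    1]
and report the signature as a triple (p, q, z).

Answer: (3, 2, 0)

Derivation:
step 0: pivot -3 → sign −
step 1: pivot 7 → sign +
step 2: pivot 17/7 → sign +
step 3: pivot -6/17 → sign −
step 4: pivot 1/3 → sign +
signature = (3, 2, 0)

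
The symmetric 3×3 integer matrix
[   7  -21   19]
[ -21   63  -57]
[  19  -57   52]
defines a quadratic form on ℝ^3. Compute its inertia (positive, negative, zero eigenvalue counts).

step 0: pivot 7 → sign +
step 1: pivot 3/7 → sign +
step 2: row/col 2 already zero → sign 0
signature = (2, 0, 1)

Answer: (2, 0, 1)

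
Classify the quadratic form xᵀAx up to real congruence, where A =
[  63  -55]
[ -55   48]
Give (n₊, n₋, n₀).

Answer: (1, 1, 0)

Derivation:
step 0: pivot 63 → sign +
step 1: pivot -1/63 → sign −
signature = (1, 1, 0)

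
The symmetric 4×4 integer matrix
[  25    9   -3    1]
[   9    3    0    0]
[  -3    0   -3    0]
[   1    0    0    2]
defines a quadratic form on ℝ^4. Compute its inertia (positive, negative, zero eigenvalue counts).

Answer: (3, 1, 0)

Derivation:
step 0: pivot 25 → sign +
step 1: pivot -6/25 → sign −
step 2: pivot 3/2 → sign +
step 3: pivot 1 → sign +
signature = (3, 1, 0)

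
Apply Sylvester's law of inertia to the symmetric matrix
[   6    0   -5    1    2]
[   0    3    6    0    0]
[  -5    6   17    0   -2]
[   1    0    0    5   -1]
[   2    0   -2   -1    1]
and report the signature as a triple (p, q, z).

Answer: (4, 1, 0)

Derivation:
step 0: pivot 6 → sign +
step 1: pivot 3 → sign +
step 2: pivot 5/6 → sign +
step 3: pivot 4 → sign +
step 4: pivot -1/20 → sign −
signature = (4, 1, 0)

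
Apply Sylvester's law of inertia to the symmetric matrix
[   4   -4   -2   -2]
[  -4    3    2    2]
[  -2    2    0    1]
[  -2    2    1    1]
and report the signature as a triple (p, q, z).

step 0: pivot 4 → sign +
step 1: pivot -1 → sign −
step 2: pivot -1 → sign −
step 3: row/col 3 already zero → sign 0
signature = (1, 2, 1)

Answer: (1, 2, 1)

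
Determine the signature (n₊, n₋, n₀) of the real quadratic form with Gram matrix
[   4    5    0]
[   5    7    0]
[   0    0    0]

Answer: (2, 0, 1)

Derivation:
step 0: pivot 4 → sign +
step 1: pivot 3/4 → sign +
step 2: row/col 2 already zero → sign 0
signature = (2, 0, 1)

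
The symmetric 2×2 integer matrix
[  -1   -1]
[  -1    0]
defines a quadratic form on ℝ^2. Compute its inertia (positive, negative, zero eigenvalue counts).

Answer: (1, 1, 0)

Derivation:
step 0: pivot -1 → sign −
step 1: pivot 1 → sign +
signature = (1, 1, 0)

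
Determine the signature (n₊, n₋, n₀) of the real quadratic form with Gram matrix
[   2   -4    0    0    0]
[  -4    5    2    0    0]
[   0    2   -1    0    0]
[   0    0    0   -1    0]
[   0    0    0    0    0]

Answer: (2, 2, 1)

Derivation:
step 0: pivot 2 → sign +
step 1: pivot -3 → sign −
step 2: pivot 1/3 → sign +
step 3: pivot -1 → sign −
step 4: row/col 4 already zero → sign 0
signature = (2, 2, 1)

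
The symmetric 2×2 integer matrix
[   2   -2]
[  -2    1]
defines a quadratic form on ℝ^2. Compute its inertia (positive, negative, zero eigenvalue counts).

step 0: pivot 2 → sign +
step 1: pivot -1 → sign −
signature = (1, 1, 0)

Answer: (1, 1, 0)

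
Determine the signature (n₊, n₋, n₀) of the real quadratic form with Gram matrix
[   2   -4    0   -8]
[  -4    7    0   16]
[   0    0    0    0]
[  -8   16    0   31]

step 0: pivot 2 → sign +
step 1: pivot -1 → sign −
step 2: pivot -1 → sign −
step 3: row/col 3 already zero → sign 0
signature = (1, 2, 1)

Answer: (1, 2, 1)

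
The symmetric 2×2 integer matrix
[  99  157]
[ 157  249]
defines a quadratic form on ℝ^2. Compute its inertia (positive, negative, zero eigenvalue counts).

Answer: (2, 0, 0)

Derivation:
step 0: pivot 99 → sign +
step 1: pivot 2/99 → sign +
signature = (2, 0, 0)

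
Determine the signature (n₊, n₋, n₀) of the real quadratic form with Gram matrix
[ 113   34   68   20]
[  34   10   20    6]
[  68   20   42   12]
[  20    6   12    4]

step 0: pivot 113 → sign +
step 1: pivot -26/113 → sign −
step 2: pivot 2 → sign +
step 3: pivot 6/13 → sign +
signature = (3, 1, 0)

Answer: (3, 1, 0)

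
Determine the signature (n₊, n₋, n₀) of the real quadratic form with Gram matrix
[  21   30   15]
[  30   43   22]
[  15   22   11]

step 0: pivot 21 → sign +
step 1: pivot 1/7 → sign +
step 2: pivot -2 → sign −
signature = (2, 1, 0)

Answer: (2, 1, 0)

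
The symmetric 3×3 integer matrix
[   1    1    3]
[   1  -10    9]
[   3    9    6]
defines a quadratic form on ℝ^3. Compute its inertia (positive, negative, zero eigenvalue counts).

step 0: pivot 1 → sign +
step 1: pivot -11 → sign −
step 2: pivot 3/11 → sign +
signature = (2, 1, 0)

Answer: (2, 1, 0)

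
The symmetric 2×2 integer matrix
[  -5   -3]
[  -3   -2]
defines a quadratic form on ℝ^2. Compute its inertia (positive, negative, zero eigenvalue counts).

Answer: (0, 2, 0)

Derivation:
step 0: pivot -5 → sign −
step 1: pivot -1/5 → sign −
signature = (0, 2, 0)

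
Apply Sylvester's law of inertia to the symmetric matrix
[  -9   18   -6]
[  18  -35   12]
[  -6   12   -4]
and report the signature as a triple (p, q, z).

Answer: (1, 1, 1)

Derivation:
step 0: pivot -9 → sign −
step 1: pivot 1 → sign +
step 2: row/col 2 already zero → sign 0
signature = (1, 1, 1)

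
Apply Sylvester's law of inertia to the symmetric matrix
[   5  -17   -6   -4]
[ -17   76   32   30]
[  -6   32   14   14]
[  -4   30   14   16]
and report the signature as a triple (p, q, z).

step 0: pivot 5 → sign +
step 1: pivot 91/5 → sign +
step 2: pivot -54/91 → sign −
step 3: pivot 2/3 → sign +
signature = (3, 1, 0)

Answer: (3, 1, 0)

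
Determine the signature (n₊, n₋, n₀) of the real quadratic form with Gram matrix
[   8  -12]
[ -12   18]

step 0: pivot 8 → sign +
step 1: row/col 1 already zero → sign 0
signature = (1, 0, 1)

Answer: (1, 0, 1)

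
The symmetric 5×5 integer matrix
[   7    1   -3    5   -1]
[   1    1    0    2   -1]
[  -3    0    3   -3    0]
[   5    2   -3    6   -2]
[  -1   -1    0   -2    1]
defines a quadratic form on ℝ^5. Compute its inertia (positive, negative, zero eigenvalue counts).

step 0: pivot 7 → sign +
step 1: pivot 6/7 → sign +
step 2: pivot 3/2 → sign +
step 3: pivot -1 → sign −
step 4: row/col 4 already zero → sign 0
signature = (3, 1, 1)

Answer: (3, 1, 1)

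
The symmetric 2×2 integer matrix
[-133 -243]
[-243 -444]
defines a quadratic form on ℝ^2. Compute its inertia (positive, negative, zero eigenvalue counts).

step 0: pivot -133 → sign −
step 1: pivot -3/133 → sign −
signature = (0, 2, 0)

Answer: (0, 2, 0)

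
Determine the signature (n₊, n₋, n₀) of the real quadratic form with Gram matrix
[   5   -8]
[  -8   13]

Answer: (2, 0, 0)

Derivation:
step 0: pivot 5 → sign +
step 1: pivot 1/5 → sign +
signature = (2, 0, 0)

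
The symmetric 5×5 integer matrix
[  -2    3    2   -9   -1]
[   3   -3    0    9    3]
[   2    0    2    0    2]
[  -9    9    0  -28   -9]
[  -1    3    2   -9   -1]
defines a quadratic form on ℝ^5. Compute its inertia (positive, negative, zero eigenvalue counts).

Answer: (1, 3, 1)

Derivation:
step 0: pivot -2 → sign −
step 1: pivot 3/2 → sign +
step 2: pivot -2 → sign −
step 3: pivot -1 → sign −
step 4: row/col 4 already zero → sign 0
signature = (1, 3, 1)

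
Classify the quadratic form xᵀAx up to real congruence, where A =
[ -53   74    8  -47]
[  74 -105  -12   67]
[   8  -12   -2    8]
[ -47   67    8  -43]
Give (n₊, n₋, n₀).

Answer: (0, 4, 0)

Derivation:
step 0: pivot -53 → sign −
step 1: pivot -89/53 → sign −
step 2: pivot -34/89 → sign −
step 3: pivot -1/17 → sign −
signature = (0, 4, 0)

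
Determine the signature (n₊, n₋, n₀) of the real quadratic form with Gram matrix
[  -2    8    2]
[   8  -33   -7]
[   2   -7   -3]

Answer: (0, 2, 1)

Derivation:
step 0: pivot -2 → sign −
step 1: pivot -1 → sign −
step 2: row/col 2 already zero → sign 0
signature = (0, 2, 1)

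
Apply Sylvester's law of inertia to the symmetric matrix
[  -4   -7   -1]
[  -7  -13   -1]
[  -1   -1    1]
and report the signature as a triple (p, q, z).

step 0: pivot -4 → sign −
step 1: pivot -3/4 → sign −
step 2: pivot 2 → sign +
signature = (1, 2, 0)

Answer: (1, 2, 0)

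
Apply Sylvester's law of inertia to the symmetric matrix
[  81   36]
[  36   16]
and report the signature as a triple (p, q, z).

Answer: (1, 0, 1)

Derivation:
step 0: pivot 81 → sign +
step 1: row/col 1 already zero → sign 0
signature = (1, 0, 1)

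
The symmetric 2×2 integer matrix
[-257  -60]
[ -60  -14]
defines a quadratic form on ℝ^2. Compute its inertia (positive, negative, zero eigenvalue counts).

Answer: (1, 1, 0)

Derivation:
step 0: pivot -257 → sign −
step 1: pivot 2/257 → sign +
signature = (1, 1, 0)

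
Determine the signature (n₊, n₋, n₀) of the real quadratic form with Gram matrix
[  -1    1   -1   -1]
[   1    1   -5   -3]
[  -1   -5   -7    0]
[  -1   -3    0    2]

Answer: (2, 2, 0)

Derivation:
step 0: pivot -1 → sign −
step 1: pivot 2 → sign +
step 2: pivot -24 → sign −
step 3: pivot 1/24 → sign +
signature = (2, 2, 0)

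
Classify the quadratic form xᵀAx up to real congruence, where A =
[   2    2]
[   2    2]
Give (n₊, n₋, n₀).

Answer: (1, 0, 1)

Derivation:
step 0: pivot 2 → sign +
step 1: row/col 1 already zero → sign 0
signature = (1, 0, 1)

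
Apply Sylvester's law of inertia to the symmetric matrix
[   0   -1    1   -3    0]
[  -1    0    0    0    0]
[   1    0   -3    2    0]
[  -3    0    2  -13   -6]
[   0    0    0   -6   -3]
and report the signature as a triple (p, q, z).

Answer: (2, 3, 0)

Derivation:
step 0: pivot -2 → sign −
step 1: pivot 1/2 → sign +
step 2: pivot -3 → sign −
step 3: pivot -35/3 → sign −
step 4: pivot 3/35 → sign +
signature = (2, 3, 0)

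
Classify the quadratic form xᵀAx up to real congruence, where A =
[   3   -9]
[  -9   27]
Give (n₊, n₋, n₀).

Answer: (1, 0, 1)

Derivation:
step 0: pivot 3 → sign +
step 1: row/col 1 already zero → sign 0
signature = (1, 0, 1)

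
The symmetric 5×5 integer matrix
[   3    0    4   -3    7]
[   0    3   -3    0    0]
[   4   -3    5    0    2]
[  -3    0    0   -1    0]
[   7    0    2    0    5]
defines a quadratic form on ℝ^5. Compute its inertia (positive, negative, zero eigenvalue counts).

step 0: pivot 3 → sign +
step 1: pivot 3 → sign +
step 2: pivot -10/3 → sign −
step 3: pivot 4/5 → sign +
step 4: pivot 3/4 → sign +
signature = (4, 1, 0)

Answer: (4, 1, 0)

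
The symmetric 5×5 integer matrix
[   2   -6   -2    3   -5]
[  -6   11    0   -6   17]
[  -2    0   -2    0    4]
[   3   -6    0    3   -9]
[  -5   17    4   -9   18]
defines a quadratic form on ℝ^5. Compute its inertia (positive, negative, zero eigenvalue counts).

step 0: pivot 2 → sign +
step 1: pivot -7 → sign −
step 2: pivot 8/7 → sign +
step 3: pivot -3/8 → sign −
step 4: row/col 4 already zero → sign 0
signature = (2, 2, 1)

Answer: (2, 2, 1)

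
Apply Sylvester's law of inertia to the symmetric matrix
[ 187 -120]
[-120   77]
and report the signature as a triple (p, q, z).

step 0: pivot 187 → sign +
step 1: pivot -1/187 → sign −
signature = (1, 1, 0)

Answer: (1, 1, 0)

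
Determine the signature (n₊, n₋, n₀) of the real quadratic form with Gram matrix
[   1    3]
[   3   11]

step 0: pivot 1 → sign +
step 1: pivot 2 → sign +
signature = (2, 0, 0)

Answer: (2, 0, 0)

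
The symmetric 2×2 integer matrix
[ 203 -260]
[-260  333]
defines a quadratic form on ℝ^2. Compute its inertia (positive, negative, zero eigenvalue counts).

step 0: pivot 203 → sign +
step 1: pivot -1/203 → sign −
signature = (1, 1, 0)

Answer: (1, 1, 0)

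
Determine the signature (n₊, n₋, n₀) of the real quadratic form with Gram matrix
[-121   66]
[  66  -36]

step 0: pivot -121 → sign −
step 1: row/col 1 already zero → sign 0
signature = (0, 1, 1)

Answer: (0, 1, 1)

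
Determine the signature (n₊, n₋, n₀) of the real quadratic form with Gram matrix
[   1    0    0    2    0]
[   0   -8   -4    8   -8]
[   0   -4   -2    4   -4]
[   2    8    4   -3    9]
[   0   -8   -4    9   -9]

step 0: pivot 1 → sign +
step 1: pivot -8 → sign −
step 2: pivot 1 → sign +
step 3: pivot -2 → sign −
step 4: row/col 4 already zero → sign 0
signature = (2, 2, 1)

Answer: (2, 2, 1)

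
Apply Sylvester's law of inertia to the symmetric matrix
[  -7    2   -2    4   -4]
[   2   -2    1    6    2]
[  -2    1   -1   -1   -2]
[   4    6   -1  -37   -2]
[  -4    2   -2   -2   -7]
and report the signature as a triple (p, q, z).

step 0: pivot -7 → sign −
step 1: pivot -10/7 → sign −
step 2: pivot -3/10 → sign −
step 3: pivot 1 → sign +
step 4: pivot -3 → sign −
signature = (1, 4, 0)

Answer: (1, 4, 0)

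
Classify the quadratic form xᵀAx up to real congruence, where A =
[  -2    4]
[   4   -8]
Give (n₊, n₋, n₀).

step 0: pivot -2 → sign −
step 1: row/col 1 already zero → sign 0
signature = (0, 1, 1)

Answer: (0, 1, 1)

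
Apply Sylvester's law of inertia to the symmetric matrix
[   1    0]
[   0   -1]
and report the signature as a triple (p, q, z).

Answer: (1, 1, 0)

Derivation:
step 0: pivot 1 → sign +
step 1: pivot -1 → sign −
signature = (1, 1, 0)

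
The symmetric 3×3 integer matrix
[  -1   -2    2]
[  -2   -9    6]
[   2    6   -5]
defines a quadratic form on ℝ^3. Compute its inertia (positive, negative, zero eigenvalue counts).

step 0: pivot -1 → sign −
step 1: pivot -5 → sign −
step 2: pivot -1/5 → sign −
signature = (0, 3, 0)

Answer: (0, 3, 0)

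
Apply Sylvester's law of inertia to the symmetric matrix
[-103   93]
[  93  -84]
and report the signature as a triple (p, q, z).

Answer: (0, 2, 0)

Derivation:
step 0: pivot -103 → sign −
step 1: pivot -3/103 → sign −
signature = (0, 2, 0)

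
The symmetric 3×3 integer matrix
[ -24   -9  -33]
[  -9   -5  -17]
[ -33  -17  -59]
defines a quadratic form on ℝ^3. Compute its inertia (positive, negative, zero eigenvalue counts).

Answer: (0, 3, 0)

Derivation:
step 0: pivot -24 → sign −
step 1: pivot -13/8 → sign −
step 2: pivot -6/13 → sign −
signature = (0, 3, 0)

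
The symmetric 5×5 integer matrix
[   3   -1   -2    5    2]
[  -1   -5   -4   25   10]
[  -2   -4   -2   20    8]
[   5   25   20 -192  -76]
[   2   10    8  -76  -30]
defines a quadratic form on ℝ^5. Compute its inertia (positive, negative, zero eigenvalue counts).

Answer: (3, 2, 0)

Derivation:
step 0: pivot 3 → sign +
step 1: pivot -16/3 → sign −
step 2: pivot 3/4 → sign +
step 3: pivot -67 → sign −
step 4: pivot 6/67 → sign +
signature = (3, 2, 0)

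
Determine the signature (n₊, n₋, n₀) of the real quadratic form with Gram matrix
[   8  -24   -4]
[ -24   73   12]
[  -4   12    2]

step 0: pivot 8 → sign +
step 1: pivot 1 → sign +
step 2: row/col 2 already zero → sign 0
signature = (2, 0, 1)

Answer: (2, 0, 1)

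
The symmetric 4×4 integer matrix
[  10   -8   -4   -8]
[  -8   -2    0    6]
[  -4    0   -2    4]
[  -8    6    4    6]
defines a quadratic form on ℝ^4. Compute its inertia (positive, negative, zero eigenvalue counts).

step 0: pivot 10 → sign +
step 1: pivot -42/5 → sign −
step 2: pivot -50/21 → sign −
step 3: row/col 3 already zero → sign 0
signature = (1, 2, 1)

Answer: (1, 2, 1)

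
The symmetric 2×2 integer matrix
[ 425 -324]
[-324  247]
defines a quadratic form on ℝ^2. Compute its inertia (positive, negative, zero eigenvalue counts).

step 0: pivot 425 → sign +
step 1: pivot -1/425 → sign −
signature = (1, 1, 0)

Answer: (1, 1, 0)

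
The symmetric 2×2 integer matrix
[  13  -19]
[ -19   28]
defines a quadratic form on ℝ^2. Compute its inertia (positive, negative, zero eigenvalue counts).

Answer: (2, 0, 0)

Derivation:
step 0: pivot 13 → sign +
step 1: pivot 3/13 → sign +
signature = (2, 0, 0)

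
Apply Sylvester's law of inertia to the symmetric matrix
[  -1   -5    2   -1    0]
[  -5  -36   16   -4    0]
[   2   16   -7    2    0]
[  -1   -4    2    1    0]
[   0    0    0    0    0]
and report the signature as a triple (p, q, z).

Answer: (2, 2, 1)

Derivation:
step 0: pivot -1 → sign −
step 1: pivot -11 → sign −
step 2: pivot 3/11 → sign +
step 3: pivot 1 → sign +
step 4: row/col 4 already zero → sign 0
signature = (2, 2, 1)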